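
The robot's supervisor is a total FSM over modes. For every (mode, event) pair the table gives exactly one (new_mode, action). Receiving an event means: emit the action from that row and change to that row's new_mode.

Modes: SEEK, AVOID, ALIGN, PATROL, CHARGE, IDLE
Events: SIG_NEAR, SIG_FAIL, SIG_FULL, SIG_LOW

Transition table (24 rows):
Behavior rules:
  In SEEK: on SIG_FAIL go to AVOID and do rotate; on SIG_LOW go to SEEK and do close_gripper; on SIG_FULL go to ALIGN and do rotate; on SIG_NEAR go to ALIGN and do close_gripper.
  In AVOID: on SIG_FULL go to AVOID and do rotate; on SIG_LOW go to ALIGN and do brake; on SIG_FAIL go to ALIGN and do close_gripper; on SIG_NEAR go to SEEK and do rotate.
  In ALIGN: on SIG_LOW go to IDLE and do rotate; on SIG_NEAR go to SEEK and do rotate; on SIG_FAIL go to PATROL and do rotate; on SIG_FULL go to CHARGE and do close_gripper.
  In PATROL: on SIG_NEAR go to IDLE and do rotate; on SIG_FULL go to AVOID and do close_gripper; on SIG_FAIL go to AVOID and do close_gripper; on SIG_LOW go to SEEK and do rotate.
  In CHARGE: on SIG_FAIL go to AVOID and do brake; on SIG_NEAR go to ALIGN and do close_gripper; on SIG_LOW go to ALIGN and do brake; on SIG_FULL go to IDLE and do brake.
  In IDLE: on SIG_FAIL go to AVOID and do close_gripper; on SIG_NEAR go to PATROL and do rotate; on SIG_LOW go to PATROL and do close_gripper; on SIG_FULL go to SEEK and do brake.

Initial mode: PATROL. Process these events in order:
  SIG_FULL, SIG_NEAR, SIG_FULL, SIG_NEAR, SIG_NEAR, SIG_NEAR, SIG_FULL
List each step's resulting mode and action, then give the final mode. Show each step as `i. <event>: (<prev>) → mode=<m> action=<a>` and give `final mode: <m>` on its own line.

1. SIG_FULL: (PATROL) → mode=AVOID action=close_gripper
2. SIG_NEAR: (AVOID) → mode=SEEK action=rotate
3. SIG_FULL: (SEEK) → mode=ALIGN action=rotate
4. SIG_NEAR: (ALIGN) → mode=SEEK action=rotate
5. SIG_NEAR: (SEEK) → mode=ALIGN action=close_gripper
6. SIG_NEAR: (ALIGN) → mode=SEEK action=rotate
7. SIG_FULL: (SEEK) → mode=ALIGN action=rotate

final mode: ALIGN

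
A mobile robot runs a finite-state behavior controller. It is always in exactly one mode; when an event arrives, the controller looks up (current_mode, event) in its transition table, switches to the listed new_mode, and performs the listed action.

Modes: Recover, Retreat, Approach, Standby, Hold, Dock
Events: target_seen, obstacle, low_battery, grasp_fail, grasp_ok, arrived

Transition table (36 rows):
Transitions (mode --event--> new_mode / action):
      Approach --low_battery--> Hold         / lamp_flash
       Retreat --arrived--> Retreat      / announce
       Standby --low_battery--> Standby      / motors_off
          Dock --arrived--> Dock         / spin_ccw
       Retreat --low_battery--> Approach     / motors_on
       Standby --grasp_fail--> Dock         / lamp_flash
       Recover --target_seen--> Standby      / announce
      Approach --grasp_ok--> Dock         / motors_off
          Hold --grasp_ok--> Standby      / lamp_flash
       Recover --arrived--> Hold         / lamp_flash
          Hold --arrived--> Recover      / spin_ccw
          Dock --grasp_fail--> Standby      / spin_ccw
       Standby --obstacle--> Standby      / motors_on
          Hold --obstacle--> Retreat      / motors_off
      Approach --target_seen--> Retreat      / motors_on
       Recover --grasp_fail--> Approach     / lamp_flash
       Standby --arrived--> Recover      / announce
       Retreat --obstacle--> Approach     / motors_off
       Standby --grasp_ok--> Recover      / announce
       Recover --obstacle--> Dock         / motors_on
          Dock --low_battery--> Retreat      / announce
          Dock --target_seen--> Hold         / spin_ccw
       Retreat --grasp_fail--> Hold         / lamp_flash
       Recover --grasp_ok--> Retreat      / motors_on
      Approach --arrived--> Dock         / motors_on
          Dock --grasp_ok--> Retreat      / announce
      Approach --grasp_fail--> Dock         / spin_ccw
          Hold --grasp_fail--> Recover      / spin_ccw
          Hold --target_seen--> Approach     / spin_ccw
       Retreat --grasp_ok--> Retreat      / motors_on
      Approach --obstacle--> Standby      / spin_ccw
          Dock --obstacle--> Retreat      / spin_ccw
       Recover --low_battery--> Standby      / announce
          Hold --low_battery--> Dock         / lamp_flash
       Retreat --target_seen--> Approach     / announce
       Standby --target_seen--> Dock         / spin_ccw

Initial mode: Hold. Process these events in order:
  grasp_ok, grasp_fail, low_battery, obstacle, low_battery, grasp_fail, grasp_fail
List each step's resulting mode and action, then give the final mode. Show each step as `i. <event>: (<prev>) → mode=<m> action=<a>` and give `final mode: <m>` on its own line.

1. grasp_ok: (Hold) → mode=Standby action=lamp_flash
2. grasp_fail: (Standby) → mode=Dock action=lamp_flash
3. low_battery: (Dock) → mode=Retreat action=announce
4. obstacle: (Retreat) → mode=Approach action=motors_off
5. low_battery: (Approach) → mode=Hold action=lamp_flash
6. grasp_fail: (Hold) → mode=Recover action=spin_ccw
7. grasp_fail: (Recover) → mode=Approach action=lamp_flash

final mode: Approach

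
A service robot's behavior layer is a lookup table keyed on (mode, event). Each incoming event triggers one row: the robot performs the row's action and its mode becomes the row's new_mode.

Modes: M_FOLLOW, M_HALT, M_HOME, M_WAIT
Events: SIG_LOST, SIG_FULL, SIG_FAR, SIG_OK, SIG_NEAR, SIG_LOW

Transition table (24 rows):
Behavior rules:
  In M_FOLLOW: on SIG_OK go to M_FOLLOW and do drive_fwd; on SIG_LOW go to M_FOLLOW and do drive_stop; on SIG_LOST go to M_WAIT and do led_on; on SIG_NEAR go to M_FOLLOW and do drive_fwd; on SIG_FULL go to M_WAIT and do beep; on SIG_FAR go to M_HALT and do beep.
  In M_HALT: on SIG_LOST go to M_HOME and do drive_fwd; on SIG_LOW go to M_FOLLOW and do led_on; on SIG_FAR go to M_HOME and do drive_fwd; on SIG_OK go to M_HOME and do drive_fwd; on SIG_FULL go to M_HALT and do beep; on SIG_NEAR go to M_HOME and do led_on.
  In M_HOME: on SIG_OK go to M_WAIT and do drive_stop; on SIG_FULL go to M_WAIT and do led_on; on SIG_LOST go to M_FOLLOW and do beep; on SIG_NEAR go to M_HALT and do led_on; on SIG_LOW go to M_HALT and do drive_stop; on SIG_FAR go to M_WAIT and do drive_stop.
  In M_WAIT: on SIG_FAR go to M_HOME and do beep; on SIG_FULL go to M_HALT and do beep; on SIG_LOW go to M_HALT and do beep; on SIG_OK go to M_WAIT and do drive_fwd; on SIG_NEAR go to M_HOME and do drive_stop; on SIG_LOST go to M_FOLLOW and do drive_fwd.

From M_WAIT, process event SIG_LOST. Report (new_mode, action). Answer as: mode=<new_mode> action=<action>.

current mode = M_WAIT; filter table to that mode:
  (M_WAIT, SIG_FAR) → (M_HOME, beep)
  (M_WAIT, SIG_FULL) → (M_HALT, beep)
  (M_WAIT, SIG_LOW) → (M_HALT, beep)
  (M_WAIT, SIG_OK) → (M_WAIT, drive_fwd)
  (M_WAIT, SIG_NEAR) → (M_HOME, drive_stop)
  (M_WAIT, SIG_LOST) → (M_FOLLOW, drive_fwd)  ← event matches
event = SIG_LOST selects (M_FOLLOW, drive_fwd)

mode=M_FOLLOW action=drive_fwd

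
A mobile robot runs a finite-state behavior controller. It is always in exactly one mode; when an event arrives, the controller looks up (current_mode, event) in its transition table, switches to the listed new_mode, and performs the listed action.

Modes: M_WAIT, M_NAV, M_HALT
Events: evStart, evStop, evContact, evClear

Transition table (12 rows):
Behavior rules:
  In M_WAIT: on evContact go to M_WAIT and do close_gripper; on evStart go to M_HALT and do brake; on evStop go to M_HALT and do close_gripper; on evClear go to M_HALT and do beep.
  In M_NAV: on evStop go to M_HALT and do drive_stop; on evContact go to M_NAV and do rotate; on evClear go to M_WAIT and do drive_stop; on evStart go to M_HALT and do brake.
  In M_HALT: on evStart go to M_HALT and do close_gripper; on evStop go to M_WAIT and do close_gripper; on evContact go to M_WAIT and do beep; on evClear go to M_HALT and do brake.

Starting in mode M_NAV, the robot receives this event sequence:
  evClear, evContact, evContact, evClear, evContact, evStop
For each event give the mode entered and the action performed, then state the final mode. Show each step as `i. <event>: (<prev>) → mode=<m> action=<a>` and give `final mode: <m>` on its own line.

1. evClear: (M_NAV) → mode=M_WAIT action=drive_stop
2. evContact: (M_WAIT) → mode=M_WAIT action=close_gripper
3. evContact: (M_WAIT) → mode=M_WAIT action=close_gripper
4. evClear: (M_WAIT) → mode=M_HALT action=beep
5. evContact: (M_HALT) → mode=M_WAIT action=beep
6. evStop: (M_WAIT) → mode=M_HALT action=close_gripper

final mode: M_HALT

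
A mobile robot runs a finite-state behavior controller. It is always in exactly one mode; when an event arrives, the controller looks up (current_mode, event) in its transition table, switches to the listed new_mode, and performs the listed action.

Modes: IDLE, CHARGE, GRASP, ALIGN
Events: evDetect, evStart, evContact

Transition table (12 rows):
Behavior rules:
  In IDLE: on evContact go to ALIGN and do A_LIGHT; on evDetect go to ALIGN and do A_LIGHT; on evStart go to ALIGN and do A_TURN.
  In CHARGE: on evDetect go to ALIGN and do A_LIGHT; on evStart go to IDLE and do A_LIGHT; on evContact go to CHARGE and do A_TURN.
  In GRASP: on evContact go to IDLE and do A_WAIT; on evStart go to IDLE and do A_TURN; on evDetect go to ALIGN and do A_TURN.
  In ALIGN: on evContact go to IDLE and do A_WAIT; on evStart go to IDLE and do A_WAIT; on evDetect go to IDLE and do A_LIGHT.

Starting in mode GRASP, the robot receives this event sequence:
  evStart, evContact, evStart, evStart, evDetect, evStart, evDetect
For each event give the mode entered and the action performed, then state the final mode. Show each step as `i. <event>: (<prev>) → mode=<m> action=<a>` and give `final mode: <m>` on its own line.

1. evStart: (GRASP) → mode=IDLE action=A_TURN
2. evContact: (IDLE) → mode=ALIGN action=A_LIGHT
3. evStart: (ALIGN) → mode=IDLE action=A_WAIT
4. evStart: (IDLE) → mode=ALIGN action=A_TURN
5. evDetect: (ALIGN) → mode=IDLE action=A_LIGHT
6. evStart: (IDLE) → mode=ALIGN action=A_TURN
7. evDetect: (ALIGN) → mode=IDLE action=A_LIGHT

final mode: IDLE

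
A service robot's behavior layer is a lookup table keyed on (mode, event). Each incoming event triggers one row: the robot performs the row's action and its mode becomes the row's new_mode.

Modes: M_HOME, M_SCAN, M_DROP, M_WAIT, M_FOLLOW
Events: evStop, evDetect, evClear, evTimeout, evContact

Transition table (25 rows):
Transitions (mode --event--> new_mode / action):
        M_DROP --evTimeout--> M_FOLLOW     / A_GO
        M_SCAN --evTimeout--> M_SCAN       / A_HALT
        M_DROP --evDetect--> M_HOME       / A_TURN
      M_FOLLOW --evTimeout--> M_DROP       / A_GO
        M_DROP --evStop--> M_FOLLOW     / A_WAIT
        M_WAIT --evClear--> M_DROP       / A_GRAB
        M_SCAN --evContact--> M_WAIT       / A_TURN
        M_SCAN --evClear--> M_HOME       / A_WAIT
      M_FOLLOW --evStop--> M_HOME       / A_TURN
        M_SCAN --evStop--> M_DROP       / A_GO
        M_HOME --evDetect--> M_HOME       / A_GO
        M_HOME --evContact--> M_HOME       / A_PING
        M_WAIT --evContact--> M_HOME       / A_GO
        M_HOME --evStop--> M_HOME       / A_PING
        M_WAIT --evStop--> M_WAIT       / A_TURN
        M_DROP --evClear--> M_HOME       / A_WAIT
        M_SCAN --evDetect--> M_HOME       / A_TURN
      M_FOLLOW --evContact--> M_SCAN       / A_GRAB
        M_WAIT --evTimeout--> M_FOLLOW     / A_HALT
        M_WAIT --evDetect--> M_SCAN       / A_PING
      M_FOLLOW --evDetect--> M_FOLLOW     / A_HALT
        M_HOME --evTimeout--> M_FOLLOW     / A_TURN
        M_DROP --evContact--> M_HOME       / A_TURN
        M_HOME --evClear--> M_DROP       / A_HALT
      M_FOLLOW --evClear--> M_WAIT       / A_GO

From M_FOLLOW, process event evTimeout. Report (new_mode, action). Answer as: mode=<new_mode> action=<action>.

current mode = M_FOLLOW; filter table to that mode:
  (M_FOLLOW, evTimeout) → (M_DROP, A_GO)  ← event matches
  (M_FOLLOW, evStop) → (M_HOME, A_TURN)
  (M_FOLLOW, evContact) → (M_SCAN, A_GRAB)
  (M_FOLLOW, evDetect) → (M_FOLLOW, A_HALT)
  (M_FOLLOW, evClear) → (M_WAIT, A_GO)
event = evTimeout selects (M_DROP, A_GO)

mode=M_DROP action=A_GO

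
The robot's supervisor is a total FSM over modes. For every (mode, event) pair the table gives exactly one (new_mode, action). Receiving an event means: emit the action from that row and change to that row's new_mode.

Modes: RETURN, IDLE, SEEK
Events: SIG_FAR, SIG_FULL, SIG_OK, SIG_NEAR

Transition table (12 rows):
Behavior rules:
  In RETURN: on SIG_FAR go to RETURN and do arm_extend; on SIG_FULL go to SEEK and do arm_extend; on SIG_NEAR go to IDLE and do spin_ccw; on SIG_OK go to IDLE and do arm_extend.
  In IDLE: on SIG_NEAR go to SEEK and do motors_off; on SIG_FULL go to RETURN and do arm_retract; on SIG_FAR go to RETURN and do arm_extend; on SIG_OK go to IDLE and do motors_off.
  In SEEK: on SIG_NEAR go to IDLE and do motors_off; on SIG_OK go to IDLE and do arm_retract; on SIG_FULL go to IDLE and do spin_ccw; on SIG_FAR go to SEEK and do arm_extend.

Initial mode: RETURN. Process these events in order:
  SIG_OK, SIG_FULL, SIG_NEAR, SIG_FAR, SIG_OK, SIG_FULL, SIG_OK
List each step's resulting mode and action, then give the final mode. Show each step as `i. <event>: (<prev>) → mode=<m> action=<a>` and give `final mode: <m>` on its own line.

final mode: IDLE

1. SIG_OK: (RETURN) → mode=IDLE action=arm_extend
2. SIG_FULL: (IDLE) → mode=RETURN action=arm_retract
3. SIG_NEAR: (RETURN) → mode=IDLE action=spin_ccw
4. SIG_FAR: (IDLE) → mode=RETURN action=arm_extend
5. SIG_OK: (RETURN) → mode=IDLE action=arm_extend
6. SIG_FULL: (IDLE) → mode=RETURN action=arm_retract
7. SIG_OK: (RETURN) → mode=IDLE action=arm_extend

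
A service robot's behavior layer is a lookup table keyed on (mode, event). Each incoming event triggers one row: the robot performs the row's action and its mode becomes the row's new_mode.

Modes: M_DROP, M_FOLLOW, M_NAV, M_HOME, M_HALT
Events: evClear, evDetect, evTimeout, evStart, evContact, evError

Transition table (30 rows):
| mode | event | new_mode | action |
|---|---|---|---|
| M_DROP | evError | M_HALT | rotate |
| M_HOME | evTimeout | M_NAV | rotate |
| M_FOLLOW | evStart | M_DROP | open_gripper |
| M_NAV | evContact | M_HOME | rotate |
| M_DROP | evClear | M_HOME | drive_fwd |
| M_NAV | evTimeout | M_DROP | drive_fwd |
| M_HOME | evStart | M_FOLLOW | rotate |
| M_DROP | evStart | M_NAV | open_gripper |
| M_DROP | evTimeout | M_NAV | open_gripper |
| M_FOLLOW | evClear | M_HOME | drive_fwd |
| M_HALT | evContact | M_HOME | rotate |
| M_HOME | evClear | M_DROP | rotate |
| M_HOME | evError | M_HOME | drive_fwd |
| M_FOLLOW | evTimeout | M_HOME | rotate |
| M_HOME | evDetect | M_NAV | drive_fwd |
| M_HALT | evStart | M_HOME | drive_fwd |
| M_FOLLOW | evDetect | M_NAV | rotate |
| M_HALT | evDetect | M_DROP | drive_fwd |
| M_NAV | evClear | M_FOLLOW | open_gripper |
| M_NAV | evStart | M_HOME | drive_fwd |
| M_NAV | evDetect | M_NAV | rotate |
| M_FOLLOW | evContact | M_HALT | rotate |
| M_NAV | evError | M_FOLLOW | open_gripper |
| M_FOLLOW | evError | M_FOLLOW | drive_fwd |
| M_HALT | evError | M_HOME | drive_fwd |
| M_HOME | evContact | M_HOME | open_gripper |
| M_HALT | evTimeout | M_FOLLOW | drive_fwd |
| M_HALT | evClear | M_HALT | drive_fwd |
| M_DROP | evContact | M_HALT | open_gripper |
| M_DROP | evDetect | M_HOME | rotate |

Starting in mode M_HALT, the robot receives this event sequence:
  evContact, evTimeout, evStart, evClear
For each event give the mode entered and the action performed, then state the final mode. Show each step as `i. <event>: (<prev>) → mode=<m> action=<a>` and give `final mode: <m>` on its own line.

final mode: M_DROP

1. evContact: (M_HALT) → mode=M_HOME action=rotate
2. evTimeout: (M_HOME) → mode=M_NAV action=rotate
3. evStart: (M_NAV) → mode=M_HOME action=drive_fwd
4. evClear: (M_HOME) → mode=M_DROP action=rotate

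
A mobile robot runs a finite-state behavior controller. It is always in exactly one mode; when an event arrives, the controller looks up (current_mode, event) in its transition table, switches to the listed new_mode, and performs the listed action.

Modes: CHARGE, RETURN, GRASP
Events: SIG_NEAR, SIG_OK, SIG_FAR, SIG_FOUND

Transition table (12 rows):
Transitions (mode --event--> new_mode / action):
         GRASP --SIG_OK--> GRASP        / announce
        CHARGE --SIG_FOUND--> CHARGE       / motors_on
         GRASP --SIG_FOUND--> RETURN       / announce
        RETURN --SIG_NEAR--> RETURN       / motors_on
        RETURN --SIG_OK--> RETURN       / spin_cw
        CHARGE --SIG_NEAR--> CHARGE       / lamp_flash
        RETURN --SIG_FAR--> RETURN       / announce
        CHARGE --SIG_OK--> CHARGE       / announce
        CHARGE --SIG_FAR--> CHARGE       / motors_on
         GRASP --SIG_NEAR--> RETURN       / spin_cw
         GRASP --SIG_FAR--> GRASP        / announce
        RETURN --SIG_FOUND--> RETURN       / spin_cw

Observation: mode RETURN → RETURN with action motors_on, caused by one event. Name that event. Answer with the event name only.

try SIG_NEAR: (RETURN, SIG_NEAR) → (RETURN, motors_on)  ← matches
try SIG_OK: (RETURN, SIG_OK) → (RETURN, spin_cw)
try SIG_FAR: (RETURN, SIG_FAR) → (RETURN, announce)
try SIG_FOUND: (RETURN, SIG_FOUND) → (RETURN, spin_cw)

SIG_NEAR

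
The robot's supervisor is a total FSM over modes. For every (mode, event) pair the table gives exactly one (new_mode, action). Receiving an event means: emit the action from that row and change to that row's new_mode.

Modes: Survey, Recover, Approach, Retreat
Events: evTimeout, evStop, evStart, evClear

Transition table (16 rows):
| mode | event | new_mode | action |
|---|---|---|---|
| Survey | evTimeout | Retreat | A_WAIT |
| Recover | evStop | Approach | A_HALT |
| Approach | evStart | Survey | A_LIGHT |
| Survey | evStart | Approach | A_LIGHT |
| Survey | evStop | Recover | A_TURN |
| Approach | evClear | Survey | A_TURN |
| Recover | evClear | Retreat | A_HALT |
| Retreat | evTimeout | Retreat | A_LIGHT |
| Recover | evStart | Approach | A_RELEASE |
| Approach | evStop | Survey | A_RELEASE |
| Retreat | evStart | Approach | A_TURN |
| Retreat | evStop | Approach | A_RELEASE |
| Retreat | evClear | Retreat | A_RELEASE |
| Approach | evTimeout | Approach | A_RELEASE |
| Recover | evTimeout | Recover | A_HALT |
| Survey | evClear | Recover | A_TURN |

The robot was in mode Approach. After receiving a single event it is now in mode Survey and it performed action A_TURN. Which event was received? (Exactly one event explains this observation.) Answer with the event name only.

evClear

try evTimeout: (Approach, evTimeout) → (Approach, A_RELEASE)
try evStop: (Approach, evStop) → (Survey, A_RELEASE)
try evStart: (Approach, evStart) → (Survey, A_LIGHT)
try evClear: (Approach, evClear) → (Survey, A_TURN)  ← matches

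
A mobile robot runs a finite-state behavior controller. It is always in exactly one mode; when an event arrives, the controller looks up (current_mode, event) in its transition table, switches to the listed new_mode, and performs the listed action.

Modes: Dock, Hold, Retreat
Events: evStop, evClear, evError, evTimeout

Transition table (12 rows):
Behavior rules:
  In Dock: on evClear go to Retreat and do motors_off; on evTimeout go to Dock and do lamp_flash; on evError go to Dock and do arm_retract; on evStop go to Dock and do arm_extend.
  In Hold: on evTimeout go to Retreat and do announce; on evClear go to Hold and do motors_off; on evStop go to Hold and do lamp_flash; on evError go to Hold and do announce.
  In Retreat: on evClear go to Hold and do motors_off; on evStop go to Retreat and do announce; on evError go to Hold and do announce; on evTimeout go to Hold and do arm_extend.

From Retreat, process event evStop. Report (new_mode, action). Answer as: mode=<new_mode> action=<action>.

current mode = Retreat; filter table to that mode:
  (Retreat, evClear) → (Hold, motors_off)
  (Retreat, evStop) → (Retreat, announce)  ← event matches
  (Retreat, evError) → (Hold, announce)
  (Retreat, evTimeout) → (Hold, arm_extend)
event = evStop selects (Retreat, announce)

mode=Retreat action=announce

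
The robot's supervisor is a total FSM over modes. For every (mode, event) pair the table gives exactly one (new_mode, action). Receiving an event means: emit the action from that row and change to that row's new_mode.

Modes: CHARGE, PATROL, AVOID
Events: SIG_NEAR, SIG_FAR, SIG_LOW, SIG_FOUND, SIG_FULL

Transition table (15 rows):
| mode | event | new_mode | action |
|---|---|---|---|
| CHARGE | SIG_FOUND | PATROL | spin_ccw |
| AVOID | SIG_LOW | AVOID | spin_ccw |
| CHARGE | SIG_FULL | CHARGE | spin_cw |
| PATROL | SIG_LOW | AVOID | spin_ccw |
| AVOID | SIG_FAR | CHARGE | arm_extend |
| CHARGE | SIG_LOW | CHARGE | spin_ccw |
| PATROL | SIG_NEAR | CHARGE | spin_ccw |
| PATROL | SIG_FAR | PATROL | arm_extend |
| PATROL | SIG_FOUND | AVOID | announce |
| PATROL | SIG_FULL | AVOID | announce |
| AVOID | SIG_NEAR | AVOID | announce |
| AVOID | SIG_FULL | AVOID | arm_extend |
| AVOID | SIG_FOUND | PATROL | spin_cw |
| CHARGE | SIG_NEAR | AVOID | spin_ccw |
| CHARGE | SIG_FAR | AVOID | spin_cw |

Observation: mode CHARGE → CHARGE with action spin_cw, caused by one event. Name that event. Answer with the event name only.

SIG_FULL

try SIG_NEAR: (CHARGE, SIG_NEAR) → (AVOID, spin_ccw)
try SIG_FAR: (CHARGE, SIG_FAR) → (AVOID, spin_cw)
try SIG_LOW: (CHARGE, SIG_LOW) → (CHARGE, spin_ccw)
try SIG_FOUND: (CHARGE, SIG_FOUND) → (PATROL, spin_ccw)
try SIG_FULL: (CHARGE, SIG_FULL) → (CHARGE, spin_cw)  ← matches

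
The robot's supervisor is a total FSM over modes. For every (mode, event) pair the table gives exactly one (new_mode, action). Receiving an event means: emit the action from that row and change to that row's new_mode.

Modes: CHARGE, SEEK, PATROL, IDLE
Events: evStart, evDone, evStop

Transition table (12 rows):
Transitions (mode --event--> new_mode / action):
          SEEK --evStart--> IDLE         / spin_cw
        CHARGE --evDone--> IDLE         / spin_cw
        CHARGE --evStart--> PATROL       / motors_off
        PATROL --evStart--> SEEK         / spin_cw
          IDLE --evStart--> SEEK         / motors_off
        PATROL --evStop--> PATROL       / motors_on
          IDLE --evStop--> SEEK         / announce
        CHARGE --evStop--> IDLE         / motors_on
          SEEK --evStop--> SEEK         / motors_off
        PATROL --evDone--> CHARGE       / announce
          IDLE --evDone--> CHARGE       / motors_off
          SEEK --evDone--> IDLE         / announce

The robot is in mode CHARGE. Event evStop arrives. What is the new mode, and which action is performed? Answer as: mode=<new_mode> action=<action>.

mode=IDLE action=motors_on

current mode = CHARGE; filter table to that mode:
  (CHARGE, evDone) → (IDLE, spin_cw)
  (CHARGE, evStart) → (PATROL, motors_off)
  (CHARGE, evStop) → (IDLE, motors_on)  ← event matches
event = evStop selects (IDLE, motors_on)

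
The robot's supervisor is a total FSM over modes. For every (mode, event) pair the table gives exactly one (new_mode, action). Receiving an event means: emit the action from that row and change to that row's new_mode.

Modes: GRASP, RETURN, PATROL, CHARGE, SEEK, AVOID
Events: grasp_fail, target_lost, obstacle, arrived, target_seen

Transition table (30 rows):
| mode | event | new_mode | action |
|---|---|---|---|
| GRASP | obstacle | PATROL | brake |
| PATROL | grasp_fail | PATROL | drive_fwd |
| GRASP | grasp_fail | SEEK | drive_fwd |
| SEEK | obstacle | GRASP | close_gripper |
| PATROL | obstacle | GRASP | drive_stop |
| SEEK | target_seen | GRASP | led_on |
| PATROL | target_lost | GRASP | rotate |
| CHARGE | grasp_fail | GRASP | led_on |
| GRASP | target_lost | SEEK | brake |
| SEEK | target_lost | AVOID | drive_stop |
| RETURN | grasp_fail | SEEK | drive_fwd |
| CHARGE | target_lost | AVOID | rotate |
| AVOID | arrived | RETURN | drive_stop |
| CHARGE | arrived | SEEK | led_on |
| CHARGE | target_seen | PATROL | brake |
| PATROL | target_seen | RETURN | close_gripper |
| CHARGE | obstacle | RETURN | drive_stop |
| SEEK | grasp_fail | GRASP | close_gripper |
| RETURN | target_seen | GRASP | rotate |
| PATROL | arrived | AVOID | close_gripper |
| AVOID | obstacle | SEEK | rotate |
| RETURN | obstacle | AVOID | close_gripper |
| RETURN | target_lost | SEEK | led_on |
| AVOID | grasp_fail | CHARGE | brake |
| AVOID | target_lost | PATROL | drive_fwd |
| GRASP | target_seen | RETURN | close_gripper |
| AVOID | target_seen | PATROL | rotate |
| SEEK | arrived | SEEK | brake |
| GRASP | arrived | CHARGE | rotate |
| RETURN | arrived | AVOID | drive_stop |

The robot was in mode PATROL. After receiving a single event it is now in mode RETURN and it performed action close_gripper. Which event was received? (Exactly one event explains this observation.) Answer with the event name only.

try grasp_fail: (PATROL, grasp_fail) → (PATROL, drive_fwd)
try target_lost: (PATROL, target_lost) → (GRASP, rotate)
try obstacle: (PATROL, obstacle) → (GRASP, drive_stop)
try arrived: (PATROL, arrived) → (AVOID, close_gripper)
try target_seen: (PATROL, target_seen) → (RETURN, close_gripper)  ← matches

target_seen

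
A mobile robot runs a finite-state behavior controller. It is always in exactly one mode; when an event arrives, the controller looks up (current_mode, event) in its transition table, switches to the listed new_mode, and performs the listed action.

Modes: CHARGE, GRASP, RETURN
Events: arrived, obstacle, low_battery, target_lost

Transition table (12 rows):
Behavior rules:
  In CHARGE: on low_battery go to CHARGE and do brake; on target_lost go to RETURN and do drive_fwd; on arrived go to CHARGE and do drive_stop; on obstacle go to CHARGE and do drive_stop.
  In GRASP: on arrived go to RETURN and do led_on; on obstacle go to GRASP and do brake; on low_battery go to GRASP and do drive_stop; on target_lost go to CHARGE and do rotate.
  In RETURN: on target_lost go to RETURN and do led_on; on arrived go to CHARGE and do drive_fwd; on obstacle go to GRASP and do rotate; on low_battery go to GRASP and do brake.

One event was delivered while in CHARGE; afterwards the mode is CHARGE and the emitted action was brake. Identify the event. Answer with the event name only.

try arrived: (CHARGE, arrived) → (CHARGE, drive_stop)
try obstacle: (CHARGE, obstacle) → (CHARGE, drive_stop)
try low_battery: (CHARGE, low_battery) → (CHARGE, brake)  ← matches
try target_lost: (CHARGE, target_lost) → (RETURN, drive_fwd)

low_battery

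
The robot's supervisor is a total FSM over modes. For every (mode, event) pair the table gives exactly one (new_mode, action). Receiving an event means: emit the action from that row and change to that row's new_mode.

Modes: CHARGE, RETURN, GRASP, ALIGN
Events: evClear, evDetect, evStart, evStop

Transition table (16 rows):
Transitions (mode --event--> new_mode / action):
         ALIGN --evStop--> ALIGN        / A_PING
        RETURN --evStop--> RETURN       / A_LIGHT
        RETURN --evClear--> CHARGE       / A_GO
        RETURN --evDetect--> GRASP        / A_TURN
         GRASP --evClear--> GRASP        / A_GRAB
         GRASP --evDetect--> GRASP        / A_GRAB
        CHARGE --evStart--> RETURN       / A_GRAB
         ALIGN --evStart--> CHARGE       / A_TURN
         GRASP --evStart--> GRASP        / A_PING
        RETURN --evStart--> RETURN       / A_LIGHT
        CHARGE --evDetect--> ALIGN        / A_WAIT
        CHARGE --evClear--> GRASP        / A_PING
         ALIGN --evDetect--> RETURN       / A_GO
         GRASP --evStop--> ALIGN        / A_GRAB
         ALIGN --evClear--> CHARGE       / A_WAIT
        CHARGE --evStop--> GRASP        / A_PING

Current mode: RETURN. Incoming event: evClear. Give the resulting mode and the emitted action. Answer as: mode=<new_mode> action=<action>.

mode=CHARGE action=A_GO

current mode = RETURN; filter table to that mode:
  (RETURN, evStop) → (RETURN, A_LIGHT)
  (RETURN, evClear) → (CHARGE, A_GO)  ← event matches
  (RETURN, evDetect) → (GRASP, A_TURN)
  (RETURN, evStart) → (RETURN, A_LIGHT)
event = evClear selects (CHARGE, A_GO)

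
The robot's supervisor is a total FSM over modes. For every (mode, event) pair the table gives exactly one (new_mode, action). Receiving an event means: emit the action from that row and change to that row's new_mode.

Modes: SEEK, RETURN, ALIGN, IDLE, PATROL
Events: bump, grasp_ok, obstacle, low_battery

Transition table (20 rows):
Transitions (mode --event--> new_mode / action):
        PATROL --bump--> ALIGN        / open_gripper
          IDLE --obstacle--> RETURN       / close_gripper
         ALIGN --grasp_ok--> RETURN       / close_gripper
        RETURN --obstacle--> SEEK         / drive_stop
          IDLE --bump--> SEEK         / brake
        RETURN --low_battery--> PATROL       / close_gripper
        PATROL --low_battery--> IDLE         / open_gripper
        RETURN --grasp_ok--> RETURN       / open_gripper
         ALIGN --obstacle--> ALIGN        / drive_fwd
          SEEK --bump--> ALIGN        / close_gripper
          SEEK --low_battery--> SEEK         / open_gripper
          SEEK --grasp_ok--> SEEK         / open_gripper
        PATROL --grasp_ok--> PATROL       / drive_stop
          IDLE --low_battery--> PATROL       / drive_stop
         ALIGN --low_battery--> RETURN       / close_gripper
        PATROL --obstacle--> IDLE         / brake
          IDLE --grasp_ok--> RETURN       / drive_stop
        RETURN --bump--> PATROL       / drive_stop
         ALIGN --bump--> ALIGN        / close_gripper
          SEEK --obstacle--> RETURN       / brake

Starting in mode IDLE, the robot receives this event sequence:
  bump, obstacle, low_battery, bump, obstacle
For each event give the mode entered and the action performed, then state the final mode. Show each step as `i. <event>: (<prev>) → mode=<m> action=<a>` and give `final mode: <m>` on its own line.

final mode: ALIGN

1. bump: (IDLE) → mode=SEEK action=brake
2. obstacle: (SEEK) → mode=RETURN action=brake
3. low_battery: (RETURN) → mode=PATROL action=close_gripper
4. bump: (PATROL) → mode=ALIGN action=open_gripper
5. obstacle: (ALIGN) → mode=ALIGN action=drive_fwd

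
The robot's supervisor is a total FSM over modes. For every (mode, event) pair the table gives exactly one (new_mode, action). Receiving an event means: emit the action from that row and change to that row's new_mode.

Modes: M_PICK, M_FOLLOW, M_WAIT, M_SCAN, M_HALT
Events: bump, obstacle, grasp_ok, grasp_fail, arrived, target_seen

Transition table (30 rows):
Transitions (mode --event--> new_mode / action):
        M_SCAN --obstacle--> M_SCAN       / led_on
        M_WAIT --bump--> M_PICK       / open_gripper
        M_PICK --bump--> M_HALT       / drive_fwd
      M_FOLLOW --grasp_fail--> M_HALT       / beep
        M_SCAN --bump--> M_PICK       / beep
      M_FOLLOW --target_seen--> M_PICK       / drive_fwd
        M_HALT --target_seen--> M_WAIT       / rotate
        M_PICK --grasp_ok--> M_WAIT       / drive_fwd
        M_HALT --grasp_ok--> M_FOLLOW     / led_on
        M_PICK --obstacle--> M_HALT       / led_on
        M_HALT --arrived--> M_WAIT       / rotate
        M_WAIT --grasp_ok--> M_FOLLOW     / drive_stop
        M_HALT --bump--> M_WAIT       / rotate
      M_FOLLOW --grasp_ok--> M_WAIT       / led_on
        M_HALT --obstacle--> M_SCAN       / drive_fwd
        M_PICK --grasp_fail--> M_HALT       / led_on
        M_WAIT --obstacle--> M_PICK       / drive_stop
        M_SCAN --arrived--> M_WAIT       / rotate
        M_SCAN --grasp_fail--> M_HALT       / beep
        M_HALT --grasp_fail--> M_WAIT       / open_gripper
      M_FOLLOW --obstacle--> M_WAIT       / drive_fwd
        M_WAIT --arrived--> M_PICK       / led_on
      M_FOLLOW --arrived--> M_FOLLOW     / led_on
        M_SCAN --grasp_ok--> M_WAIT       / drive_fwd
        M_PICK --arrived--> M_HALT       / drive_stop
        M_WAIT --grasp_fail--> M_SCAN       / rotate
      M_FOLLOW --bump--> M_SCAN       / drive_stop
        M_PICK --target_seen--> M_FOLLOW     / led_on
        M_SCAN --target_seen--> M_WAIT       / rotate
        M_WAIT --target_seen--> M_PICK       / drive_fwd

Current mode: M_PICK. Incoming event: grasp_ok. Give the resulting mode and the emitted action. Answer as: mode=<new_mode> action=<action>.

current mode = M_PICK; filter table to that mode:
  (M_PICK, bump) → (M_HALT, drive_fwd)
  (M_PICK, grasp_ok) → (M_WAIT, drive_fwd)  ← event matches
  (M_PICK, obstacle) → (M_HALT, led_on)
  (M_PICK, grasp_fail) → (M_HALT, led_on)
  (M_PICK, arrived) → (M_HALT, drive_stop)
  (M_PICK, target_seen) → (M_FOLLOW, led_on)
event = grasp_ok selects (M_WAIT, drive_fwd)

mode=M_WAIT action=drive_fwd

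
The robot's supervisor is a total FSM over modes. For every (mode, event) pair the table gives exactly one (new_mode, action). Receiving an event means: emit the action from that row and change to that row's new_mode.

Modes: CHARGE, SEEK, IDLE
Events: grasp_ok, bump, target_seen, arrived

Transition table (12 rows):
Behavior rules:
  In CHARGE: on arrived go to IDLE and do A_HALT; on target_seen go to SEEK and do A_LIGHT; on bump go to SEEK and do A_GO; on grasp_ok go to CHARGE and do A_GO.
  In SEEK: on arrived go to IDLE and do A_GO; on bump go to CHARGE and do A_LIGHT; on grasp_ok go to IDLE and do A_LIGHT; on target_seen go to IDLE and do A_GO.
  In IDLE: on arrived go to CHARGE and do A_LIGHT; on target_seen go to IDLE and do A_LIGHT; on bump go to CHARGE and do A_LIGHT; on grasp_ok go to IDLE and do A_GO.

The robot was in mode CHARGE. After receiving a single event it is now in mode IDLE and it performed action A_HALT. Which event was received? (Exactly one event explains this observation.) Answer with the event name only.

try grasp_ok: (CHARGE, grasp_ok) → (CHARGE, A_GO)
try bump: (CHARGE, bump) → (SEEK, A_GO)
try target_seen: (CHARGE, target_seen) → (SEEK, A_LIGHT)
try arrived: (CHARGE, arrived) → (IDLE, A_HALT)  ← matches

arrived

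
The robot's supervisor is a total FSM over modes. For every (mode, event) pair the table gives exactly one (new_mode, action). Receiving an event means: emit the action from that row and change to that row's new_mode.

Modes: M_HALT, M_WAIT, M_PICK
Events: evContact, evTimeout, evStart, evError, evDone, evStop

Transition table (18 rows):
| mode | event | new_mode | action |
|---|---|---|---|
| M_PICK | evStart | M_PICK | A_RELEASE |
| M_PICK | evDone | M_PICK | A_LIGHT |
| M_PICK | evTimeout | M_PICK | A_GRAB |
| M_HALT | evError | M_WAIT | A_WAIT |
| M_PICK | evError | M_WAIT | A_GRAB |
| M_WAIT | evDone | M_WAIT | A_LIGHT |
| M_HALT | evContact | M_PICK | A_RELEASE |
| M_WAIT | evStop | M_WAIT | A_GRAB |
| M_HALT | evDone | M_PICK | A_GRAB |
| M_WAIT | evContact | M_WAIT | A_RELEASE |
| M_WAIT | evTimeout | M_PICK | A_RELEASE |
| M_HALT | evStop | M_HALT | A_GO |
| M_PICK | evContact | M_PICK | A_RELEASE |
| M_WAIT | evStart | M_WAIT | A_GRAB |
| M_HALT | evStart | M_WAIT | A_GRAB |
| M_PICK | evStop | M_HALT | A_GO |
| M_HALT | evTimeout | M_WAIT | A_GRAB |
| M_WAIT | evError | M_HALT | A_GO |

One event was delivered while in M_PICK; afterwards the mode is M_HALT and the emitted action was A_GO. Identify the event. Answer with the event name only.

try evContact: (M_PICK, evContact) → (M_PICK, A_RELEASE)
try evTimeout: (M_PICK, evTimeout) → (M_PICK, A_GRAB)
try evStart: (M_PICK, evStart) → (M_PICK, A_RELEASE)
try evError: (M_PICK, evError) → (M_WAIT, A_GRAB)
try evDone: (M_PICK, evDone) → (M_PICK, A_LIGHT)
try evStop: (M_PICK, evStop) → (M_HALT, A_GO)  ← matches

evStop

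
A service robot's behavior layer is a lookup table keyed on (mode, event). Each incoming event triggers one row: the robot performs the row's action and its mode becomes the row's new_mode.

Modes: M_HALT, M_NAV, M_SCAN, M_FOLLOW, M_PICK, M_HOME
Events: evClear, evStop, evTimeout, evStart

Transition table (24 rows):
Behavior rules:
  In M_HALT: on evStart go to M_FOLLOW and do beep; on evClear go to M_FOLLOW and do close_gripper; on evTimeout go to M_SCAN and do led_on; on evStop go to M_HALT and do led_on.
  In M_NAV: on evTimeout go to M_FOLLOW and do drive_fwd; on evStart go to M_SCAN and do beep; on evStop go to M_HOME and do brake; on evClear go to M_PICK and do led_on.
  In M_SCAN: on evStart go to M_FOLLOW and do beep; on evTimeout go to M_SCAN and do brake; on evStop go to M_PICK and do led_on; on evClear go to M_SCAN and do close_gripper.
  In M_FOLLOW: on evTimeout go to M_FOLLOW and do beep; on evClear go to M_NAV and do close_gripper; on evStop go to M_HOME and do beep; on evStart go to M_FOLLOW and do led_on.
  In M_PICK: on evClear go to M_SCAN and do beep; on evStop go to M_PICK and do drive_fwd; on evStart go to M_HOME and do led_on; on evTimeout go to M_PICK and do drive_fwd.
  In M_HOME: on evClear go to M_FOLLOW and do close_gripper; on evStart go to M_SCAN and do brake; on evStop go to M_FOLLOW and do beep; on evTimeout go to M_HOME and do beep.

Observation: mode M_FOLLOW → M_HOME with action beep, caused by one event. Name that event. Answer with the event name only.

evStop

try evClear: (M_FOLLOW, evClear) → (M_NAV, close_gripper)
try evStop: (M_FOLLOW, evStop) → (M_HOME, beep)  ← matches
try evTimeout: (M_FOLLOW, evTimeout) → (M_FOLLOW, beep)
try evStart: (M_FOLLOW, evStart) → (M_FOLLOW, led_on)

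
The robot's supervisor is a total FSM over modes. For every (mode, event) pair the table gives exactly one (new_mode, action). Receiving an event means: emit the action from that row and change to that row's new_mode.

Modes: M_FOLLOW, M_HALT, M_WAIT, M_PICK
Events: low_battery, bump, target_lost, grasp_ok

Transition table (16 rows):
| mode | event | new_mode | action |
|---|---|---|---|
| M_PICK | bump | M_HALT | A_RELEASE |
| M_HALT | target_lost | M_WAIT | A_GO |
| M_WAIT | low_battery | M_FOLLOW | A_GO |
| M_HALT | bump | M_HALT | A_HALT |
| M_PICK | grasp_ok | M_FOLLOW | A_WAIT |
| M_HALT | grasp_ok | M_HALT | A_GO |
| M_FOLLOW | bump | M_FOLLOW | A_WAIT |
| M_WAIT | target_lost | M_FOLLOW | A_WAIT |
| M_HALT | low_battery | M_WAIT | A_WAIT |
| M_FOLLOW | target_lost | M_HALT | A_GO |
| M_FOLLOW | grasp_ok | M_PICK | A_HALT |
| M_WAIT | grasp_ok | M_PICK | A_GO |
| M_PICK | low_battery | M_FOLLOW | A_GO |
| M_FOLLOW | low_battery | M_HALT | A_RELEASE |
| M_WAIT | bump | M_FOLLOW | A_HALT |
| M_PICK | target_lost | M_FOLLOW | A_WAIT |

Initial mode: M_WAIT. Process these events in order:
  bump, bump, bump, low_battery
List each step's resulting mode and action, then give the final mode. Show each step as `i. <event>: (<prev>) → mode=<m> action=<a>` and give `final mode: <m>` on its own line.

final mode: M_HALT

1. bump: (M_WAIT) → mode=M_FOLLOW action=A_HALT
2. bump: (M_FOLLOW) → mode=M_FOLLOW action=A_WAIT
3. bump: (M_FOLLOW) → mode=M_FOLLOW action=A_WAIT
4. low_battery: (M_FOLLOW) → mode=M_HALT action=A_RELEASE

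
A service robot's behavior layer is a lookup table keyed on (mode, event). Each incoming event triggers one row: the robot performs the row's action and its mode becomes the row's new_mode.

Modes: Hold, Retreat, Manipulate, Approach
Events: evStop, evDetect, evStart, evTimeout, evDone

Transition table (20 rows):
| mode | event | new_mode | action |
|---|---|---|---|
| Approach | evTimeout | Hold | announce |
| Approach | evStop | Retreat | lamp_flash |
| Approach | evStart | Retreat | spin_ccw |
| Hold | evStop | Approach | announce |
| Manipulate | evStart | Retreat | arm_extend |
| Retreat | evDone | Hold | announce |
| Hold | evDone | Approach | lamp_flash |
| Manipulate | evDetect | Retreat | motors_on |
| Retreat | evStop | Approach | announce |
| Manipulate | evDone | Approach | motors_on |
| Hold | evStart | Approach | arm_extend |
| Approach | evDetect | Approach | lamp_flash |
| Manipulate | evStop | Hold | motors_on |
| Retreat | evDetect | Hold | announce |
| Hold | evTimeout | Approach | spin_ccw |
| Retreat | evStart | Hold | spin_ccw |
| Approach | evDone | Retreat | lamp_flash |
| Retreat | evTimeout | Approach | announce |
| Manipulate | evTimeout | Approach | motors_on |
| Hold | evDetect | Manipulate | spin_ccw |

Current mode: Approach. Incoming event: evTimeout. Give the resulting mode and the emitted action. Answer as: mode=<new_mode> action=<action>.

mode=Hold action=announce

current mode = Approach; filter table to that mode:
  (Approach, evTimeout) → (Hold, announce)  ← event matches
  (Approach, evStop) → (Retreat, lamp_flash)
  (Approach, evStart) → (Retreat, spin_ccw)
  (Approach, evDetect) → (Approach, lamp_flash)
  (Approach, evDone) → (Retreat, lamp_flash)
event = evTimeout selects (Hold, announce)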